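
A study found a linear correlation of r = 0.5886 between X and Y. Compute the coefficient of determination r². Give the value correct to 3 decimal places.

r² = (0.5886)² = 0.346

0.346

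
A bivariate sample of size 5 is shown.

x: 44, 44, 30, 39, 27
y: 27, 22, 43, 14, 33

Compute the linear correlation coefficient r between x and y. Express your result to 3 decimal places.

n = 5, Σx = 184, Σy = 139, Σx² = 7022, Σy² = 4347, Σxy = 4883
nΣxy − ΣxΣy = 24415 − 25576 = -1161
nΣx² − (Σx)² = 35110 − 33856 = 1254; nΣy² − (Σy)² = 21735 − 19321 = 2414
r = -1161 / √(1254 × 2414) = -1161 / 1739.8724 ≈ -0.667

-0.667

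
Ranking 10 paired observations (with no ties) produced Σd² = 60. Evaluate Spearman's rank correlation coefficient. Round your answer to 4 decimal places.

0.6364

ρ = 1 − 6Σd² / [n(n²−1)] = 1 − 6×60 / (10×99)
  = 1 − 360/990 = 1 − 0.36364 ≈ 0.6364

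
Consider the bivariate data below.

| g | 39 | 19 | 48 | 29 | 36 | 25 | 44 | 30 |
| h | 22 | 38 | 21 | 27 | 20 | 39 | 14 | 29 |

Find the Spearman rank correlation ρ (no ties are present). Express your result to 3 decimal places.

Rank g: 6, 1, 8, 3, 5, 2, 7, 4
Rank h: 4, 7, 3, 5, 2, 8, 1, 6
d = rank(g) − rank(h): 2, -6, 5, -2, 3, -6, 6, -2; Σd² = 154
ρ = 1 − 6Σd² / [n(n²−1)] = 1 − 6×154 / (8×63) = 1 − 924/504 ≈ -0.833

-0.833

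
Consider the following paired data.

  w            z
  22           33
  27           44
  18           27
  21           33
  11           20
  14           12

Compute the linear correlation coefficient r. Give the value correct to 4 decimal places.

0.9220

n = 6, Σw = 113, Σz = 169, Σw² = 2295, Σz² = 5387, Σwz = 3481
nΣwz − ΣwΣz = 20886 − 19097 = 1789
nΣw² − (Σw)² = 13770 − 12769 = 1001; nΣz² − (Σz)² = 32322 − 28561 = 3761
r = 1789 / √(1001 × 3761) = 1789 / 1940.2992 ≈ 0.9220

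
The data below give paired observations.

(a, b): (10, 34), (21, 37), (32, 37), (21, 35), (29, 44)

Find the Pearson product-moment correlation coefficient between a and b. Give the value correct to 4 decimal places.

0.6405

n = 5, Σa = 113, Σb = 187, Σa² = 2847, Σb² = 7055, Σab = 4312
nΣab − ΣaΣb = 21560 − 21131 = 429
nΣa² − (Σa)² = 14235 − 12769 = 1466; nΣb² − (Σb)² = 35275 − 34969 = 306
r = 429 / √(1466 × 306) = 429 / 669.7731 ≈ 0.6405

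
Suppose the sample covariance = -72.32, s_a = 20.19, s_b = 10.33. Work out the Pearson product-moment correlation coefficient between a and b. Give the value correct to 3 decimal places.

-0.347

r = Cov(a,b) / (s_a · s_b) = -72.32 / (20.19 × 10.33)
  = -72.32 / 208.5627 ≈ -0.347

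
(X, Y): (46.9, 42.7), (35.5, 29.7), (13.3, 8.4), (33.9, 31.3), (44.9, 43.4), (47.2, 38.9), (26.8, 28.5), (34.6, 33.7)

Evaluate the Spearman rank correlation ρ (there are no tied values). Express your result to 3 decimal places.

Rank X: 7, 5, 1, 3, 6, 8, 2, 4
Rank Y: 7, 3, 1, 4, 8, 6, 2, 5
d = rank(X) − rank(Y): 0, 2, 0, -1, -2, 2, 0, -1; Σd² = 14
ρ = 1 − 6Σd² / [n(n²−1)] = 1 − 6×14 / (8×63) = 1 − 84/504 ≈ 0.833

0.833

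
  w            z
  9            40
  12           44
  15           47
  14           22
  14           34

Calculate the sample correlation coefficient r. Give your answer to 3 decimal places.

n = 5, Σw = 64, Σz = 187, Σw² = 842, Σz² = 7385, Σwz = 2377
nΣwz − ΣwΣz = 11885 − 11968 = -83
nΣw² − (Σw)² = 4210 − 4096 = 114; nΣz² − (Σz)² = 36925 − 34969 = 1956
r = -83 / √(114 × 1956) = -83 / 472.2118 ≈ -0.176

-0.176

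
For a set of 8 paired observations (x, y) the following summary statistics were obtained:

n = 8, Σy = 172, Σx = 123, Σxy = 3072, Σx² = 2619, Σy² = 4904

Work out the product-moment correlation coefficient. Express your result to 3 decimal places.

r = (nΣxy − ΣxΣy) / √[(nΣx² − (Σx)²)(nΣy² − (Σy)²)]
Numerator: 8×3072 − 123×172 = 3420
Denominator: √[(20952 − 15129)(39232 − 29584)] = √[5823 × 9648] = 7495.3522
r = 3420 / 7495.3522 ≈ 0.456

0.456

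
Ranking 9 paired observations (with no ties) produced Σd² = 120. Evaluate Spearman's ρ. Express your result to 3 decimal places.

0.000

ρ = 1 − 6Σd² / [n(n²−1)] = 1 − 6×120 / (9×80)
  = 1 − 720/720 = 1 − 1.0000 ≈ 0.000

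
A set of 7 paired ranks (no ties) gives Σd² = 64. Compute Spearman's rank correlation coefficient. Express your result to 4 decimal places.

ρ = 1 − 6Σd² / [n(n²−1)] = 1 − 6×64 / (7×48)
  = 1 − 384/336 = 1 − 1.14286 ≈ -0.1429

-0.1429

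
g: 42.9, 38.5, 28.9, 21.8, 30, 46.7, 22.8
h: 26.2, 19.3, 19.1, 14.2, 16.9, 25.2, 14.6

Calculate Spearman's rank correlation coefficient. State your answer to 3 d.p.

0.929

Rank g: 6, 5, 3, 1, 4, 7, 2
Rank h: 7, 5, 4, 1, 3, 6, 2
d = rank(g) − rank(h): -1, 0, -1, 0, 1, 1, 0; Σd² = 4
ρ = 1 − 6Σd² / [n(n²−1)] = 1 − 6×4 / (7×48) = 1 − 24/336 ≈ 0.929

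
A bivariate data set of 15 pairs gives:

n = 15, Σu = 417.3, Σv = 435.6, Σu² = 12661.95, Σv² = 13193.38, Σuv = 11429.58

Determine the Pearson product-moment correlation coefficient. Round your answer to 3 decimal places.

-0.911

r = (nΣuv − ΣuΣv) / √[(nΣu² − (Σu)²)(nΣv² − (Σv)²)]
Numerator: 15×11429.58 − 417.3×435.6 = -10332.18
Denominator: √[(189929.25 − 174139.29)(197900.7 − 189747.36)] = √[15789.96 × 8153.34] = 11346.4053
r = -10332.18 / 11346.4053 ≈ -0.911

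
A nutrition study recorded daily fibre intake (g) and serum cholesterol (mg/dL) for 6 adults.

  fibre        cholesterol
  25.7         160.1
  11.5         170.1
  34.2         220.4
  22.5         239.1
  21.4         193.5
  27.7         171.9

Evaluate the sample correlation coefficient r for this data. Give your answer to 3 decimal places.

n = 6, Σx = 143, Σy = 1155.1, Σx² = 3693.88, Σy² = 227302.85, Σxy = 27890.68
nΣxy − ΣxΣy = 167344.08 − 165179.3 = 2164.78
nΣx² − (Σx)² = 22163.28 − 20449 = 1714.28; nΣy² − (Σy)² = 1363817.1 − 1334256.01 = 29561.09
r = 2164.78 / √(1714.28 × 29561.09) = 2164.78 / 7118.7067 ≈ 0.304

0.304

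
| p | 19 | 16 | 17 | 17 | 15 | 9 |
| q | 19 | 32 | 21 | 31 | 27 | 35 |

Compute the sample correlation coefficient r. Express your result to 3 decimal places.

n = 6, Σp = 93, Σq = 165, Σp² = 1501, Σq² = 4741, Σpq = 2477
nΣpq − ΣpΣq = 14862 − 15345 = -483
nΣp² − (Σp)² = 9006 − 8649 = 357; nΣq² − (Σq)² = 28446 − 27225 = 1221
r = -483 / √(357 × 1221) = -483 / 660.2250 ≈ -0.732

-0.732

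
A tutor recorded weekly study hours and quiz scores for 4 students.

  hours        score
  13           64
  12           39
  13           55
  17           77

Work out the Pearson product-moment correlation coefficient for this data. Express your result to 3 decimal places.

0.873

n = 4, Σx = 55, Σy = 235, Σx² = 771, Σy² = 14571, Σxy = 3324
nΣxy − ΣxΣy = 13296 − 12925 = 371
nΣx² − (Σx)² = 3084 − 3025 = 59; nΣy² − (Σy)² = 58284 − 55225 = 3059
r = 371 / √(59 × 3059) = 371 / 424.8306 ≈ 0.873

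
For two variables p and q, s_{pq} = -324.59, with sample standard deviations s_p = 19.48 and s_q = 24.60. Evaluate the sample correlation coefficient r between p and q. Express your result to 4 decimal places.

-0.6773

r = Cov(p,q) / (s_p · s_q) = -324.59 / (19.48 × 24.60)
  = -324.59 / 479.2080 ≈ -0.6773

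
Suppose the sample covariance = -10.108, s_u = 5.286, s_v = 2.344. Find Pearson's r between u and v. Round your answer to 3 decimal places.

-0.816

r = Cov(u,v) / (s_u · s_v) = -10.108 / (5.286 × 2.344)
  = -10.108 / 12.3904 ≈ -0.816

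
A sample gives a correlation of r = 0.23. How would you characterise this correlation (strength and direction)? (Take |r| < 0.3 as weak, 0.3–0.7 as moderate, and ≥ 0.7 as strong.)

r = 0.23 > 0 so the relationship is positive.
|r| = 0.23, which falls in the weak range.

weak positive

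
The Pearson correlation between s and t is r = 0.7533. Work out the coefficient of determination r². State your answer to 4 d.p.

0.5675

r² = (0.7533)² = 0.5675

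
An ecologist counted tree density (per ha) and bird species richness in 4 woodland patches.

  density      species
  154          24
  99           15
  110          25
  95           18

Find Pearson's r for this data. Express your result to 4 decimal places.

0.6466

n = 4, Σx = 458, Σy = 82, Σx² = 54642, Σy² = 1750, Σxy = 9641
nΣxy − ΣxΣy = 38564 − 37556 = 1008
nΣx² − (Σx)² = 218568 − 209764 = 8804; nΣy² − (Σy)² = 7000 − 6724 = 276
r = 1008 / √(8804 × 276) = 1008 / 1558.8149 ≈ 0.6466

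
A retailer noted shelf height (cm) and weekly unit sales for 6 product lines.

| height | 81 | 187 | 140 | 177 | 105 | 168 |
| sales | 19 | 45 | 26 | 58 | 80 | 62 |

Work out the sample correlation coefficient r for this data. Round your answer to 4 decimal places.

0.2466

n = 6, Σx = 858, Σy = 290, Σx² = 131708, Σy² = 16670, Σxy = 42676
nΣxy − ΣxΣy = 256056 − 248820 = 7236
nΣx² − (Σx)² = 790248 − 736164 = 54084; nΣy² − (Σy)² = 100020 − 84100 = 15920
r = 7236 / √(54084 × 15920) = 7236 / 29343.0960 ≈ 0.2466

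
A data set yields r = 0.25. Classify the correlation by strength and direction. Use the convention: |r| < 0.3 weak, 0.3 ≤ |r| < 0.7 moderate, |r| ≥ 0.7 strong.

r = 0.25 > 0 so the relationship is positive.
|r| = 0.25, which falls in the weak range.

weak positive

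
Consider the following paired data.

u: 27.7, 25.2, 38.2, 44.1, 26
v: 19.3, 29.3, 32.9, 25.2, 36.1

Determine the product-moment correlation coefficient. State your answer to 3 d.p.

n = 5, Σu = 161.2, Σv = 142.8, Σu² = 5482.38, Σv² = 4251.64, Σuv = 4579.67
nΣuv − ΣuΣv = 22898.35 − 23019.36 = -121.01
nΣu² − (Σu)² = 27411.9 − 25985.44 = 1426.46; nΣv² − (Σv)² = 21258.2 − 20391.84 = 866.36
r = -121.01 / √(1426.46 × 866.36) = -121.01 / 1111.6780 ≈ -0.109

-0.109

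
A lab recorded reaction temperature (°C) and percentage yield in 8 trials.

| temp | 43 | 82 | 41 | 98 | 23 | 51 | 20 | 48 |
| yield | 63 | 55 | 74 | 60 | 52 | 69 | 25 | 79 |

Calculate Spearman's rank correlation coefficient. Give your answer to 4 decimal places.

0.3095

Rank temp: 4, 7, 3, 8, 2, 6, 1, 5
Rank yield: 5, 3, 7, 4, 2, 6, 1, 8
d = rank(temp) − rank(yield): -1, 4, -4, 4, 0, 0, 0, -3; Σd² = 58
ρ = 1 − 6Σd² / [n(n²−1)] = 1 − 6×58 / (8×63) = 1 − 348/504 ≈ 0.3095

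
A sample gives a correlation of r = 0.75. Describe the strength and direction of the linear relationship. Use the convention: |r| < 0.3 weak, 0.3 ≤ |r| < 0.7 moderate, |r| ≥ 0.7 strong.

r = 0.75 > 0 so the relationship is positive.
|r| = 0.75, which falls in the strong range.

strong positive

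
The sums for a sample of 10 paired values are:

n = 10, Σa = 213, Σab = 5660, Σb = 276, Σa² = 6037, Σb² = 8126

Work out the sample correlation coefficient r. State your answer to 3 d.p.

-0.251

r = (nΣab − ΣaΣb) / √[(nΣa² − (Σa)²)(nΣb² − (Σb)²)]
Numerator: 10×5660 − 213×276 = -2188
Denominator: √[(60370 − 45369)(81260 − 76176)] = √[15001 × 5084] = 8732.9883
r = -2188 / 8732.9883 ≈ -0.251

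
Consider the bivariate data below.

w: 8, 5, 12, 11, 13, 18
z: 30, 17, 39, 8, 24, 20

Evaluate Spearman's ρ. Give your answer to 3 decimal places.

Rank w: 2, 1, 4, 3, 5, 6
Rank z: 5, 2, 6, 1, 4, 3
d = rank(w) − rank(z): -3, -1, -2, 2, 1, 3; Σd² = 28
ρ = 1 − 6Σd² / [n(n²−1)] = 1 − 6×28 / (6×35) = 1 − 168/210 ≈ 0.200

0.200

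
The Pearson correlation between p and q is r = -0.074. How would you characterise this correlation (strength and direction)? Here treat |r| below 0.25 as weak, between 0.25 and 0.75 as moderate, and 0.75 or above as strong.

weak negative

r = -0.074 < 0 so the relationship is negative.
|r| = 0.074, which falls in the weak range.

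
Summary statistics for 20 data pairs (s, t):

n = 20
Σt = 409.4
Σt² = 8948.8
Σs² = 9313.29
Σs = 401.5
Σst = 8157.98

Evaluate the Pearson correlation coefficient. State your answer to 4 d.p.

r = (nΣst − ΣsΣt) / √[(nΣs² − (Σs)²)(nΣt² − (Σt)²)]
Numerator: 20×8157.98 − 401.5×409.4 = -1214.5
Denominator: √[(186265.8 − 161202.25)(178976 − 167608.36)] = √[25063.55 × 11367.64] = 16879.3784
r = -1214.5 / 16879.3784 ≈ -0.0720

-0.0720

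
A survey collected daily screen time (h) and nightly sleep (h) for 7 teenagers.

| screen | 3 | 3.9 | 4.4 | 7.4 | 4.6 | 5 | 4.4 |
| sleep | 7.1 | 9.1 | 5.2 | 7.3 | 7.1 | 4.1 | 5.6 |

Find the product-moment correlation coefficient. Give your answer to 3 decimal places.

-0.079

n = 7, Σx = 32.7, Σy = 45.5, Σx² = 163.85, Σy² = 312.13, Σxy = 211.49
nΣxy − ΣxΣy = 1480.43 − 1487.85 = -7.42
nΣx² − (Σx)² = 1146.95 − 1069.29 = 77.66; nΣy² − (Σy)² = 2184.91 − 2070.25 = 114.66
r = -7.42 / √(77.66 × 114.66) = -7.42 / 94.3636 ≈ -0.079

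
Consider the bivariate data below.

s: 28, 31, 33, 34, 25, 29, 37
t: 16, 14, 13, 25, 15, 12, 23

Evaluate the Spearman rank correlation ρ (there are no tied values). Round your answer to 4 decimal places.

0.3929

Rank s: 2, 4, 5, 6, 1, 3, 7
Rank t: 5, 3, 2, 7, 4, 1, 6
d = rank(s) − rank(t): -3, 1, 3, -1, -3, 2, 1; Σd² = 34
ρ = 1 − 6Σd² / [n(n²−1)] = 1 − 6×34 / (7×48) = 1 − 204/336 ≈ 0.3929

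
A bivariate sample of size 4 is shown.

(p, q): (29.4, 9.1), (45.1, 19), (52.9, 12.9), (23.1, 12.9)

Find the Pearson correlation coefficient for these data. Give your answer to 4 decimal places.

0.4546

n = 4, Σp = 150.5, Σq = 53.9, Σp² = 6230.39, Σq² = 776.63, Σpq = 2104.84
nΣpq − ΣpΣq = 8419.36 − 8111.95 = 307.41
nΣp² − (Σp)² = 24921.56 − 22650.25 = 2271.31; nΣq² − (Σq)² = 3106.52 − 2905.21 = 201.31
r = 307.41 / √(2271.31 × 201.31) = 307.41 / 676.1933 ≈ 0.4546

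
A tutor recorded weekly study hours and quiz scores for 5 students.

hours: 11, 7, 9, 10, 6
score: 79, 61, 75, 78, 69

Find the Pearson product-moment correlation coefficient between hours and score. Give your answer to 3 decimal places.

n = 5, Σx = 43, Σy = 362, Σx² = 387, Σy² = 26432, Σxy = 3165
nΣxy − ΣxΣy = 15825 − 15566 = 259
nΣx² − (Σx)² = 1935 − 1849 = 86; nΣy² − (Σy)² = 132160 − 131044 = 1116
r = 259 / √(86 × 1116) = 259 / 309.7999 ≈ 0.836

0.836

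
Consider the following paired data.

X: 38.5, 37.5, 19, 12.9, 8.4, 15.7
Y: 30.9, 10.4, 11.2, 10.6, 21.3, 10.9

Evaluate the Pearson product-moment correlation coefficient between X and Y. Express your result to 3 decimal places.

0.335

n = 6, ΣX = 132, ΣY = 95.3, ΣX² = 3732.96, ΣY² = 1873.27, ΣXY = 2279.24
nΣXY − ΣXΣY = 13675.44 − 12579.6 = 1095.84
nΣX² − (ΣX)² = 22397.76 − 17424 = 4973.76; nΣY² − (ΣY)² = 11239.62 − 9082.09 = 2157.53
r = 1095.84 / √(4973.76 × 2157.53) = 1095.84 / 3275.8261 ≈ 0.335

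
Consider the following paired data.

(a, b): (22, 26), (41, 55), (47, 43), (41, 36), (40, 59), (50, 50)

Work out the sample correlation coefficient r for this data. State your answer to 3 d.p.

n = 6, Σa = 241, Σb = 269, Σa² = 10155, Σb² = 12827, Σab = 11184
nΣab − ΣaΣb = 67104 − 64829 = 2275
nΣa² − (Σa)² = 60930 − 58081 = 2849; nΣb² − (Σb)² = 76962 − 72361 = 4601
r = 2275 / √(2849 × 4601) = 2275 / 3620.5316 ≈ 0.628

0.628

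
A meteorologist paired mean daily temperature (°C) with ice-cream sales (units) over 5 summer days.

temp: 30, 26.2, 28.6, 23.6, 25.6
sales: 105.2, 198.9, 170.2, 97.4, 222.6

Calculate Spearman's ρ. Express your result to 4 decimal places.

Rank temp: 5, 3, 4, 1, 2
Rank sales: 2, 4, 3, 1, 5
d = rank(temp) − rank(sales): 3, -1, 1, 0, -3; Σd² = 20
ρ = 1 − 6Σd² / [n(n²−1)] = 1 − 6×20 / (5×24) = 1 − 120/120 ≈ 0.0000

0.0000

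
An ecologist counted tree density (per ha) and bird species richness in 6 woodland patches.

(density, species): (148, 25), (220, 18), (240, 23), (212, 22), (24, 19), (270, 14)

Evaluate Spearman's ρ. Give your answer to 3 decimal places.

-0.429

Rank density: 2, 4, 5, 3, 1, 6
Rank species: 6, 2, 5, 4, 3, 1
d = rank(density) − rank(species): -4, 2, 0, -1, -2, 5; Σd² = 50
ρ = 1 − 6Σd² / [n(n²−1)] = 1 − 6×50 / (6×35) = 1 − 300/210 ≈ -0.429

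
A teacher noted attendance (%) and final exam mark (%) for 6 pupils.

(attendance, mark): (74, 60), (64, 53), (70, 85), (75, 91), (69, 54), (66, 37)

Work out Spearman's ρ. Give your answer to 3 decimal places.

0.886

Rank attendance: 5, 1, 4, 6, 3, 2
Rank mark: 4, 2, 5, 6, 3, 1
d = rank(attendance) − rank(mark): 1, -1, -1, 0, 0, 1; Σd² = 4
ρ = 1 − 6Σd² / [n(n²−1)] = 1 − 6×4 / (6×35) = 1 − 24/210 ≈ 0.886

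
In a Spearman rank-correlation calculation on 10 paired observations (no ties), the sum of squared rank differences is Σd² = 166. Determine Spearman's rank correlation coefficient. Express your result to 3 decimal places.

-0.006

ρ = 1 − 6Σd² / [n(n²−1)] = 1 − 6×166 / (10×99)
  = 1 − 996/990 = 1 − 1.0061 ≈ -0.006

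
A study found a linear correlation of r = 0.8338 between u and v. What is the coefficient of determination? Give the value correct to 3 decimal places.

r² = (0.8338)² = 0.695

0.695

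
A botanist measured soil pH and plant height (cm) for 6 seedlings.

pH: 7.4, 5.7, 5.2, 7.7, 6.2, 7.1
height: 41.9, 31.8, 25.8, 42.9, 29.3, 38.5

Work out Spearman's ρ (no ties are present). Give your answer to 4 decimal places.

0.9429

Rank pH: 5, 2, 1, 6, 3, 4
Rank height: 5, 3, 1, 6, 2, 4
d = rank(pH) − rank(height): 0, -1, 0, 0, 1, 0; Σd² = 2
ρ = 1 − 6Σd² / [n(n²−1)] = 1 − 6×2 / (6×35) = 1 − 12/210 ≈ 0.9429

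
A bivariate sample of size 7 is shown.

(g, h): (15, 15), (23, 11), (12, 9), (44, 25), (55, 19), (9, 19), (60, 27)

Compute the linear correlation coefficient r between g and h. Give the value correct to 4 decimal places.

n = 7, Σg = 218, Σh = 125, Σg² = 9540, Σh² = 2503, Σgh = 4522
nΣgh − ΣgΣh = 31654 − 27250 = 4404
nΣg² − (Σg)² = 66780 − 47524 = 19256; nΣh² − (Σh)² = 17521 − 15625 = 1896
r = 4404 / √(19256 × 1896) = 4404 / 6042.2989 ≈ 0.7289

0.7289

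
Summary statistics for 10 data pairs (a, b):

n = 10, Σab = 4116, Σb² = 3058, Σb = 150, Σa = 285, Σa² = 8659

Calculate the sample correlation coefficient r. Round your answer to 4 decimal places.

-0.2415

r = (nΣab − ΣaΣb) / √[(nΣa² − (Σa)²)(nΣb² − (Σb)²)]
Numerator: 10×4116 − 285×150 = -1590
Denominator: √[(86590 − 81225)(30580 − 22500)] = √[5365 × 8080] = 6584.0109
r = -1590 / 6584.0109 ≈ -0.2415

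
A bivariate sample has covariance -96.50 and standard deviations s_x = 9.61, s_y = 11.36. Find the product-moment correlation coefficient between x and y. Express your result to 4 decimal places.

-0.8839

r = Cov(x,y) / (s_x · s_y) = -96.50 / (9.61 × 11.36)
  = -96.50 / 109.1696 ≈ -0.8839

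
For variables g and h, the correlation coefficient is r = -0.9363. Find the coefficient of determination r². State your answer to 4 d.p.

r² = (-0.9363)² = 0.8767

0.8767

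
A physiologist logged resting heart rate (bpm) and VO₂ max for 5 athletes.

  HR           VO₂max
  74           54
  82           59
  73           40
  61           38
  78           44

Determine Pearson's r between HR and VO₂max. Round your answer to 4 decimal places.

0.7231

n = 5, Σx = 368, Σy = 235, Σx² = 27334, Σy² = 11377, Σxy = 17504
nΣxy − ΣxΣy = 87520 − 86480 = 1040
nΣx² − (Σx)² = 136670 − 135424 = 1246; nΣy² − (Σy)² = 56885 − 55225 = 1660
r = 1040 / √(1246 × 1660) = 1040 / 1438.1794 ≈ 0.7231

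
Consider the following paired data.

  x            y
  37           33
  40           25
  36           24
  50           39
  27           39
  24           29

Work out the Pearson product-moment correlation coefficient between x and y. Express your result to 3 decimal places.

n = 6, Σx = 214, Σy = 189, Σx² = 8070, Σy² = 6173, Σxy = 6784
nΣxy − ΣxΣy = 40704 − 40446 = 258
nΣx² − (Σx)² = 48420 − 45796 = 2624; nΣy² − (Σy)² = 37038 − 35721 = 1317
r = 258 / √(2624 × 1317) = 258 / 1858.9804 ≈ 0.139

0.139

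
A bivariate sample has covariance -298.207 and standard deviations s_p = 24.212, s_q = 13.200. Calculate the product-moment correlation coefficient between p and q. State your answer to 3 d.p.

r = Cov(p,q) / (s_p · s_q) = -298.207 / (24.212 × 13.200)
  = -298.207 / 319.5984 ≈ -0.933

-0.933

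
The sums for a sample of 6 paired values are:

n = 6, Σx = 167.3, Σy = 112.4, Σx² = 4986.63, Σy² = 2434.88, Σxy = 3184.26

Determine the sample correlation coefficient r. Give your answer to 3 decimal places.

0.154

r = (nΣxy − ΣxΣy) / √[(nΣx² − (Σx)²)(nΣy² − (Σy)²)]
Numerator: 6×3184.26 − 167.3×112.4 = 301.04
Denominator: √[(29919.78 − 27989.29)(14609.28 − 12633.76)] = √[1930.49 × 1975.52] = 1952.8752
r = 301.04 / 1952.8752 ≈ 0.154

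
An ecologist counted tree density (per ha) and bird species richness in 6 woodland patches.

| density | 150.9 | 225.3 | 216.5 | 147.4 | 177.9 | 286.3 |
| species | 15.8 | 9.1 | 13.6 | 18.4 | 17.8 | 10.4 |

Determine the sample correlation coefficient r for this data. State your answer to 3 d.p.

-0.831

n = 6, Σx = 1204.3, Σy = 85.1, Σx² = 255746.01, Σy² = 1280.97, Σxy = 16235.15
nΣxy − ΣxΣy = 97410.9 − 102485.93 = -5075.03
nΣx² − (Σx)² = 1534476.06 − 1450338.49 = 84137.57; nΣy² − (Σy)² = 7685.82 − 7242.01 = 443.81
r = -5075.03 / √(84137.57 × 443.81) = -5075.03 / 6110.7360 ≈ -0.831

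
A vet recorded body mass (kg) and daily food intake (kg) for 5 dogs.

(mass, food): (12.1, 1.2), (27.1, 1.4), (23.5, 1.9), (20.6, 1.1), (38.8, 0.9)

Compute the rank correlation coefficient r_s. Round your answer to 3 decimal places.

Rank mass: 1, 4, 3, 2, 5
Rank food: 3, 4, 5, 2, 1
d = rank(mass) − rank(food): -2, 0, -2, 0, 4; Σd² = 24
ρ = 1 − 6Σd² / [n(n²−1)] = 1 − 6×24 / (5×24) = 1 − 144/120 ≈ -0.200

-0.200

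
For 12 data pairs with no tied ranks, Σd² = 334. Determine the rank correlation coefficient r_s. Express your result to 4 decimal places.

ρ = 1 − 6Σd² / [n(n²−1)] = 1 − 6×334 / (12×143)
  = 1 − 2004/1716 = 1 − 1.16783 ≈ -0.1678

-0.1678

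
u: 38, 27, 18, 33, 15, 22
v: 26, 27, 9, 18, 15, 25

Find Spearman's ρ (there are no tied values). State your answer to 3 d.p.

Rank u: 6, 4, 2, 5, 1, 3
Rank v: 5, 6, 1, 3, 2, 4
d = rank(u) − rank(v): 1, -2, 1, 2, -1, -1; Σd² = 12
ρ = 1 − 6Σd² / [n(n²−1)] = 1 − 6×12 / (6×35) = 1 − 72/210 ≈ 0.657

0.657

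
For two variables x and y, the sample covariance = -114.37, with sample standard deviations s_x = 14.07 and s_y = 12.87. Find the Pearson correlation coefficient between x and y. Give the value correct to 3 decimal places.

r = Cov(x,y) / (s_x · s_y) = -114.37 / (14.07 × 12.87)
  = -114.37 / 181.0809 ≈ -0.632

-0.632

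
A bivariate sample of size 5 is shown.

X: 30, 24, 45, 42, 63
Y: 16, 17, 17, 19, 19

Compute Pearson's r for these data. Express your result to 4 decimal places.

n = 5, ΣX = 204, ΣY = 88, ΣX² = 9234, ΣY² = 1556, ΣXY = 3648
nΣXY − ΣXΣY = 18240 − 17952 = 288
nΣX² − (ΣX)² = 46170 − 41616 = 4554; nΣY² − (ΣY)² = 7780 − 7744 = 36
r = 288 / √(4554 × 36) = 288 / 404.9000 ≈ 0.7113

0.7113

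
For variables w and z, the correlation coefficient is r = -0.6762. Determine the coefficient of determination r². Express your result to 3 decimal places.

0.457

r² = (-0.6762)² = 0.457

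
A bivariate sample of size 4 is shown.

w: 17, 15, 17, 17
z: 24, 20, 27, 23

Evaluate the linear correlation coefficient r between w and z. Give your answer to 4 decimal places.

0.8083

n = 4, Σw = 66, Σz = 94, Σw² = 1092, Σz² = 2234, Σwz = 1558
nΣwz − ΣwΣz = 6232 − 6204 = 28
nΣw² − (Σw)² = 4368 − 4356 = 12; nΣz² − (Σz)² = 8936 − 8836 = 100
r = 28 / √(12 × 100) = 28 / 34.6410 ≈ 0.8083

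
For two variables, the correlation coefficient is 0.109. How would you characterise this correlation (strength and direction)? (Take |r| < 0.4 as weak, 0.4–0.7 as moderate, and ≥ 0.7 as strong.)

r = 0.109 > 0 so the relationship is positive.
|r| = 0.109, which falls in the weak range.

weak positive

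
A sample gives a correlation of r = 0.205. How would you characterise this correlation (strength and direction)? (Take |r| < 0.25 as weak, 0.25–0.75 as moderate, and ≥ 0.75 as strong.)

r = 0.205 > 0 so the relationship is positive.
|r| = 0.205, which falls in the weak range.

weak positive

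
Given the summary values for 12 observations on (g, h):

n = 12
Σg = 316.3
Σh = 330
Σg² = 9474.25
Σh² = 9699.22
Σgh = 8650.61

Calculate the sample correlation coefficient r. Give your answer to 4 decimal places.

r = (nΣgh − ΣgΣh) / √[(nΣg² − (Σg)²)(nΣh² − (Σh)²)]
Numerator: 12×8650.61 − 316.3×330 = -571.68
Denominator: √[(113691 − 100045.69)(116390.64 − 108900)] = √[13645.31 × 7490.64] = 10110.0002
r = -571.68 / 10110.0002 ≈ -0.0565

-0.0565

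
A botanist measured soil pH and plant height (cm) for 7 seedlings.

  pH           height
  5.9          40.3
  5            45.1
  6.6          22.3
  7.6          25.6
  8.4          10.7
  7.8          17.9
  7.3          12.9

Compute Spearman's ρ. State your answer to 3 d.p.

Rank pH: 2, 1, 3, 5, 7, 6, 4
Rank height: 6, 7, 4, 5, 1, 3, 2
d = rank(pH) − rank(height): -4, -6, -1, 0, 6, 3, 2; Σd² = 102
ρ = 1 − 6Σd² / [n(n²−1)] = 1 − 6×102 / (7×48) = 1 − 612/336 ≈ -0.821

-0.821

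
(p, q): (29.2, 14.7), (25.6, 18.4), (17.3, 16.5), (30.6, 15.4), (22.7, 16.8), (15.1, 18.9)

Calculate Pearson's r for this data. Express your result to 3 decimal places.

n = 6, Σp = 140.5, Σq = 100.7, Σp² = 3486.95, Σq² = 1703.51, Σpq = 2323.72
nΣpq − ΣpΣq = 13942.32 − 14148.35 = -206.03
nΣp² − (Σp)² = 20921.7 − 19740.25 = 1181.45; nΣq² − (Σq)² = 10221.06 − 10140.49 = 80.57
r = -206.03 / √(1181.45 × 80.57) = -206.03 / 308.5278 ≈ -0.668

-0.668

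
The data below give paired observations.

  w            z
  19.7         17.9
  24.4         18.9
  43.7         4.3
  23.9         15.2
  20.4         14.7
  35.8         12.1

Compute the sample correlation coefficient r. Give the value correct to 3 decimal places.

n = 6, Σw = 167.9, Σz = 83.1, Σw² = 5162.15, Σz² = 1289.65, Σwz = 2098.04
nΣwz − ΣwΣz = 12588.24 − 13952.49 = -1364.25
nΣw² − (Σw)² = 30972.9 − 28190.41 = 2782.49; nΣz² − (Σz)² = 7737.9 − 6905.61 = 832.29
r = -1364.25 / √(2782.49 × 832.29) = -1364.25 / 1521.7880 ≈ -0.896

-0.896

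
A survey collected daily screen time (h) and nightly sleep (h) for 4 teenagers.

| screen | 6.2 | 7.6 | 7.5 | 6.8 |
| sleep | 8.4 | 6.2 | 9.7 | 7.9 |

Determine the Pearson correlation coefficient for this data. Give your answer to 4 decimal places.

-0.1880

n = 4, Σx = 28.1, Σy = 32.2, Σx² = 198.69, Σy² = 265.5, Σxy = 225.67
nΣxy − ΣxΣy = 902.68 − 904.82 = -2.14
nΣx² − (Σx)² = 794.76 − 789.61 = 5.15; nΣy² − (Σy)² = 1062 − 1036.84 = 25.16
r = -2.14 / √(5.15 × 25.16) = -2.14 / 11.3831 ≈ -0.1880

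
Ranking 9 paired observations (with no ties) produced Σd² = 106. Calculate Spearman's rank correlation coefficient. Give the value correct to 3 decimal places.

ρ = 1 − 6Σd² / [n(n²−1)] = 1 − 6×106 / (9×80)
  = 1 − 636/720 = 1 − 0.8833 ≈ 0.117

0.117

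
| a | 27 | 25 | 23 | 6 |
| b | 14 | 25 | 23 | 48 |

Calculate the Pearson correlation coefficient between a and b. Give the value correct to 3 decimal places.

n = 4, Σa = 81, Σb = 110, Σa² = 1919, Σb² = 3654, Σab = 1820
nΣab − ΣaΣb = 7280 − 8910 = -1630
nΣa² − (Σa)² = 7676 − 6561 = 1115; nΣb² − (Σb)² = 14616 − 12100 = 2516
r = -1630 / √(1115 × 2516) = -1630 / 1674.9149 ≈ -0.973

-0.973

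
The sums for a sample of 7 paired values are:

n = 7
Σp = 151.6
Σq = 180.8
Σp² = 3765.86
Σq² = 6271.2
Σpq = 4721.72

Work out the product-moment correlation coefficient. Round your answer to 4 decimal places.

r = (nΣpq − ΣpΣq) / √[(nΣp² − (Σp)²)(nΣq² − (Σq)²)]
Numerator: 7×4721.72 − 151.6×180.8 = 5642.76
Denominator: √[(26361.02 − 22982.56)(43898.4 − 32688.64)] = √[3378.46 × 11209.76] = 6154.0008
r = 5642.76 / 6154.0008 ≈ 0.9169

0.9169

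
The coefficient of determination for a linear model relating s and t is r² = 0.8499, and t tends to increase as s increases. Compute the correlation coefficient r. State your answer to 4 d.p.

|r| = √0.8499 = 0.9219
The association is positive, so r = 0.9219.

0.9219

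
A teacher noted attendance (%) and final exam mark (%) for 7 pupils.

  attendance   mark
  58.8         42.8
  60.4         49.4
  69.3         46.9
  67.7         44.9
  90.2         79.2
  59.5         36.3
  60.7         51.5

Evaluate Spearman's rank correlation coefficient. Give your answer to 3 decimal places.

Rank attendance: 1, 3, 6, 5, 7, 2, 4
Rank mark: 2, 5, 4, 3, 7, 1, 6
d = rank(attendance) − rank(mark): -1, -2, 2, 2, 0, 1, -2; Σd² = 18
ρ = 1 − 6Σd² / [n(n²−1)] = 1 − 6×18 / (7×48) = 1 − 108/336 ≈ 0.679

0.679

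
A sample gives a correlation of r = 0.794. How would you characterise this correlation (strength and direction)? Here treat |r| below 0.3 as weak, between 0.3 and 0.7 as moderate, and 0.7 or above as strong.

r = 0.794 > 0 so the relationship is positive.
|r| = 0.794, which falls in the strong range.

strong positive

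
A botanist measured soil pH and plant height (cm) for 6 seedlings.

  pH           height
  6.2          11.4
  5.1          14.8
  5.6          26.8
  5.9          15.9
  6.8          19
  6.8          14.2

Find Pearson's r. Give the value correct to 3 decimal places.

n = 6, Σx = 36.4, Σy = 102.1, Σx² = 223.1, Σy² = 1882.69, Σxy = 615.81
nΣxy − ΣxΣy = 3694.86 − 3716.44 = -21.58
nΣx² − (Σx)² = 1338.6 − 1324.96 = 13.64; nΣy² − (Σy)² = 11296.14 − 10424.41 = 871.73
r = -21.58 / √(13.64 × 871.73) = -21.58 / 109.0431 ≈ -0.198

-0.198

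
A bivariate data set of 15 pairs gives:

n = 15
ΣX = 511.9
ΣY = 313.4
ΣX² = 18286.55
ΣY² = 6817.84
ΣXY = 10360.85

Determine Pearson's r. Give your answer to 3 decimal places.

-0.712

r = (nΣXY − ΣXΣY) / √[(nΣX² − (ΣX)²)(nΣY² − (ΣY)²)]
Numerator: 15×10360.85 − 511.9×313.4 = -5016.71
Denominator: √[(274298.25 − 262041.61)(102267.6 − 98219.56)] = √[12256.64 × 4048.04] = 7043.8178
r = -5016.71 / 7043.8178 ≈ -0.712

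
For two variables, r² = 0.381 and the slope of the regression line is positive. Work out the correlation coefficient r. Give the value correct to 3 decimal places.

0.617

|r| = √0.381 = 0.617
The association is positive, so r = 0.617.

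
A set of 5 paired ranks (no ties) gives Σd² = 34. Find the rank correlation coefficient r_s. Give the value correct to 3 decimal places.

ρ = 1 − 6Σd² / [n(n²−1)] = 1 − 6×34 / (5×24)
  = 1 − 204/120 = 1 − 1.7000 ≈ -0.700

-0.700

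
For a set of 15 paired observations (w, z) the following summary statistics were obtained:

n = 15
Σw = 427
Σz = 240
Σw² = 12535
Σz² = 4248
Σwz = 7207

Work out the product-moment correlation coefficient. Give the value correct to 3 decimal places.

0.953

r = (nΣwz − ΣwΣz) / √[(nΣw² − (Σw)²)(nΣz² − (Σz)²)]
Numerator: 15×7207 − 427×240 = 5625
Denominator: √[(188025 − 182329)(63720 − 57600)] = √[5696 × 6120] = 5904.1951
r = 5625 / 5904.1951 ≈ 0.953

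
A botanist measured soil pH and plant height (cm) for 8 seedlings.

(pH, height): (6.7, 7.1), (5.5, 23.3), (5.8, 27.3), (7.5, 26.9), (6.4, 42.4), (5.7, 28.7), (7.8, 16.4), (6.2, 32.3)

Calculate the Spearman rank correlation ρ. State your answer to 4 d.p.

Rank pH: 6, 1, 3, 7, 5, 2, 8, 4
Rank height: 1, 3, 5, 4, 8, 6, 2, 7
d = rank(pH) − rank(height): 5, -2, -2, 3, -3, -4, 6, -3; Σd² = 112
ρ = 1 − 6Σd² / [n(n²−1)] = 1 − 6×112 / (8×63) = 1 − 672/504 ≈ -0.3333

-0.3333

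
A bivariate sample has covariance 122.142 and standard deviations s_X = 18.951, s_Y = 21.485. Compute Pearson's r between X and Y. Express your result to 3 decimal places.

r = Cov(X,Y) / (s_X · s_Y) = 122.142 / (18.951 × 21.485)
  = 122.142 / 407.1622 ≈ 0.300

0.300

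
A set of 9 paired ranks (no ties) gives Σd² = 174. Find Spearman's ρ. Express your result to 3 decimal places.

-0.450

ρ = 1 − 6Σd² / [n(n²−1)] = 1 − 6×174 / (9×80)
  = 1 − 1044/720 = 1 − 1.4500 ≈ -0.450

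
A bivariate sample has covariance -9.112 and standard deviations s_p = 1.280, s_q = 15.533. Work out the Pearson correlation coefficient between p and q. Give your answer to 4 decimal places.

r = Cov(p,q) / (s_p · s_q) = -9.112 / (1.280 × 15.533)
  = -9.112 / 19.8822 ≈ -0.4583

-0.4583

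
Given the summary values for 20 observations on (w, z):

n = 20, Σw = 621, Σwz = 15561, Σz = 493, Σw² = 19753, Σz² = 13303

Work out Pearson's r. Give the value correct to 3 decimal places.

r = (nΣwz − ΣwΣz) / √[(nΣw² − (Σw)²)(nΣz² − (Σz)²)]
Numerator: 20×15561 − 621×493 = 5067
Denominator: √[(395060 − 385641)(266060 − 243049)] = √[9419 × 23011] = 14722.1129
r = 5067 / 14722.1129 ≈ 0.344

0.344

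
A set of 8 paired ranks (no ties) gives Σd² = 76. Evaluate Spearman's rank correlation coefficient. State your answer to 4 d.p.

0.0952

ρ = 1 − 6Σd² / [n(n²−1)] = 1 − 6×76 / (8×63)
  = 1 − 456/504 = 1 − 0.90476 ≈ 0.0952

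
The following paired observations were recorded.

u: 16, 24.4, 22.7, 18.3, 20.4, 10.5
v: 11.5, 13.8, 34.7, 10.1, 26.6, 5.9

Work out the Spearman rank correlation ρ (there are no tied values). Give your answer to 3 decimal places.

0.771

Rank u: 2, 6, 5, 3, 4, 1
Rank v: 3, 4, 6, 2, 5, 1
d = rank(u) − rank(v): -1, 2, -1, 1, -1, 0; Σd² = 8
ρ = 1 − 6Σd² / [n(n²−1)] = 1 − 6×8 / (6×35) = 1 − 48/210 ≈ 0.771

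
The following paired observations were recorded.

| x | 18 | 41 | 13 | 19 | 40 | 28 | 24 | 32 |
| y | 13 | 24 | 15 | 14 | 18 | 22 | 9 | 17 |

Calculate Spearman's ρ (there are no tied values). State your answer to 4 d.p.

0.7143

Rank x: 2, 8, 1, 3, 7, 5, 4, 6
Rank y: 2, 8, 4, 3, 6, 7, 1, 5
d = rank(x) − rank(y): 0, 0, -3, 0, 1, -2, 3, 1; Σd² = 24
ρ = 1 − 6Σd² / [n(n²−1)] = 1 − 6×24 / (8×63) = 1 − 144/504 ≈ 0.7143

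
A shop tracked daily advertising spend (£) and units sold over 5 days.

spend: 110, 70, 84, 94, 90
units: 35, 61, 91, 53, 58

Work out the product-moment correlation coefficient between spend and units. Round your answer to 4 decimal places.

n = 5, Σx = 448, Σy = 298, Σx² = 40992, Σy² = 19400, Σxy = 25966
nΣxy − ΣxΣy = 129830 − 133504 = -3674
nΣx² − (Σx)² = 204960 − 200704 = 4256; nΣy² − (Σy)² = 97000 − 88804 = 8196
r = -3674 / √(4256 × 8196) = -3674 / 5906.1134 ≈ -0.6221

-0.6221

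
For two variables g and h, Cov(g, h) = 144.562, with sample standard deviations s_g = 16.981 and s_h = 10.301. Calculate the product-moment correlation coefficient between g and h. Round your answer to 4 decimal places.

0.8264

r = Cov(g,h) / (s_g · s_h) = 144.562 / (16.981 × 10.301)
  = 144.562 / 174.9213 ≈ 0.8264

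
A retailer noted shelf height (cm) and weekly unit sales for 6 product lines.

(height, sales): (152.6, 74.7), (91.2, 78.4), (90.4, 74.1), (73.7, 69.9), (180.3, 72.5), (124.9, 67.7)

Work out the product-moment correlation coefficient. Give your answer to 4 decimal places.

n = 6, Σx = 713.1, Σy = 437.3, Σx² = 93316.15, Σy² = 31943.01, Σxy = 51927.05
nΣxy − ΣxΣy = 311562.3 − 311838.63 = -276.33
nΣx² − (Σx)² = 559896.9 − 508511.61 = 51385.29; nΣy² − (Σy)² = 191658.06 − 191231.29 = 426.77
r = -276.33 / √(51385.29 × 426.77) = -276.33 / 4682.9158 ≈ -0.0590

-0.0590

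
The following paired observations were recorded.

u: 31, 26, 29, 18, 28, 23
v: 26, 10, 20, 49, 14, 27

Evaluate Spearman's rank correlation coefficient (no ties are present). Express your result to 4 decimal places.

Rank u: 6, 3, 5, 1, 4, 2
Rank v: 4, 1, 3, 6, 2, 5
d = rank(u) − rank(v): 2, 2, 2, -5, 2, -3; Σd² = 50
ρ = 1 − 6Σd² / [n(n²−1)] = 1 − 6×50 / (6×35) = 1 − 300/210 ≈ -0.4286

-0.4286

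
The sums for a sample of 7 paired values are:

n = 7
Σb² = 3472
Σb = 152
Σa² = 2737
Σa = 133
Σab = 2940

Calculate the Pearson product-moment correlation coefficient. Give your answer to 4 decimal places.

0.2741

r = (nΣab − ΣaΣb) / √[(nΣa² − (Σa)²)(nΣb² − (Σb)²)]
Numerator: 7×2940 − 133×152 = 364
Denominator: √[(19159 − 17689)(24304 − 23104)] = √[1470 × 1200] = 1328.1566
r = 364 / 1328.1566 ≈ 0.2741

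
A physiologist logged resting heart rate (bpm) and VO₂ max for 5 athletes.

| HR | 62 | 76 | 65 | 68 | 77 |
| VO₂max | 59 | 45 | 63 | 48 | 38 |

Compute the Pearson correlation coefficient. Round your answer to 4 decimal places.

n = 5, Σx = 348, Σy = 253, Σx² = 24398, Σy² = 13223, Σxy = 17363
nΣxy − ΣxΣy = 86815 − 88044 = -1229
nΣx² − (Σx)² = 121990 − 121104 = 886; nΣy² − (Σy)² = 66115 − 64009 = 2106
r = -1229 / √(886 × 2106) = -1229 / 1365.9854 ≈ -0.8997

-0.8997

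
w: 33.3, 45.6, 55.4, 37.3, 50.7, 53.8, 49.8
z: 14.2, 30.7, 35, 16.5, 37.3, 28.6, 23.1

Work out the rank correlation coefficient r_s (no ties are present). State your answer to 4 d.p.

Rank w: 1, 3, 7, 2, 5, 6, 4
Rank z: 1, 5, 6, 2, 7, 4, 3
d = rank(w) − rank(z): 0, -2, 1, 0, -2, 2, 1; Σd² = 14
ρ = 1 − 6Σd² / [n(n²−1)] = 1 − 6×14 / (7×48) = 1 − 84/336 ≈ 0.7500

0.7500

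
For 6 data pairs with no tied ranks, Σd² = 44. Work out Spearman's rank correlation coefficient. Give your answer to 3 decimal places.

ρ = 1 − 6Σd² / [n(n²−1)] = 1 − 6×44 / (6×35)
  = 1 − 264/210 = 1 − 1.2571 ≈ -0.257

-0.257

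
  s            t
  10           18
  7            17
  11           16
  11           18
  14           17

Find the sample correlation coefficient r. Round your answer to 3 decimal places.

n = 5, Σs = 53, Σt = 86, Σs² = 587, Σt² = 1482, Σst = 911
nΣst − ΣsΣt = 4555 − 4558 = -3
nΣs² − (Σs)² = 2935 − 2809 = 126; nΣt² − (Σt)² = 7410 − 7396 = 14
r = -3 / √(126 × 14) = -3 / 42.0000 ≈ -0.071

-0.071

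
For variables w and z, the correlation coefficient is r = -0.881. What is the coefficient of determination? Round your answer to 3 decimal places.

0.776

r² = (-0.881)² = 0.776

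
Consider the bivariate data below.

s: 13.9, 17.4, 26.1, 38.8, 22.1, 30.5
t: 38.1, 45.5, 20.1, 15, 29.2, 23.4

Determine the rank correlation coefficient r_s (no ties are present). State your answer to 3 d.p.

Rank s: 1, 2, 4, 6, 3, 5
Rank t: 5, 6, 2, 1, 4, 3
d = rank(s) − rank(t): -4, -4, 2, 5, -1, 2; Σd² = 66
ρ = 1 − 6Σd² / [n(n²−1)] = 1 − 6×66 / (6×35) = 1 − 396/210 ≈ -0.886

-0.886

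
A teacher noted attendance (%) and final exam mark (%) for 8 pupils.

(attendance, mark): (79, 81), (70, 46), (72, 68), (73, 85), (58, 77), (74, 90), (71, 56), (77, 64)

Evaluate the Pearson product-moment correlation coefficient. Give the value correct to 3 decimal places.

0.101

n = 8, Σx = 574, Σy = 567, Σx² = 41464, Σy² = 41787, Σxy = 40750
nΣxy − ΣxΣy = 326000 − 325458 = 542
nΣx² − (Σx)² = 331712 − 329476 = 2236; nΣy² − (Σy)² = 334296 − 321489 = 12807
r = 542 / √(2236 × 12807) = 542 / 5351.3038 ≈ 0.101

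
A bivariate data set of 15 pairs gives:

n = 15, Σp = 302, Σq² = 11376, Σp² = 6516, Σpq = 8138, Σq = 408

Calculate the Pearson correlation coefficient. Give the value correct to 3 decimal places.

r = (nΣpq − ΣpΣq) / √[(nΣp² − (Σp)²)(nΣq² − (Σq)²)]
Numerator: 15×8138 − 302×408 = -1146
Denominator: √[(97740 − 91204)(170640 − 166464)] = √[6536 × 4176] = 5224.3981
r = -1146 / 5224.3981 ≈ -0.219

-0.219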